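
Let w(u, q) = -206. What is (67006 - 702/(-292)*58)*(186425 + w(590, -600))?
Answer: 912774216123/73 ≈ 1.2504e+10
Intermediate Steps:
(67006 - 702/(-292)*58)*(186425 + w(590, -600)) = (67006 - 702/(-292)*58)*(186425 - 206) = (67006 - 702*(-1/292)*58)*186219 = (67006 + (351/146)*58)*186219 = (67006 + 10179/73)*186219 = (4901617/73)*186219 = 912774216123/73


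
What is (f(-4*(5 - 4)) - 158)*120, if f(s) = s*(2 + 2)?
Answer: -20880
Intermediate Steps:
f(s) = 4*s (f(s) = s*4 = 4*s)
(f(-4*(5 - 4)) - 158)*120 = (4*(-4*(5 - 4)) - 158)*120 = (4*(-4*1) - 158)*120 = (4*(-4) - 158)*120 = (-16 - 158)*120 = -174*120 = -20880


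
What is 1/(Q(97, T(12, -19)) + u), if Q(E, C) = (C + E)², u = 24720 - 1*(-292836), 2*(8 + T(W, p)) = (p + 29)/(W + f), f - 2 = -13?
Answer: 1/326392 ≈ 3.0638e-6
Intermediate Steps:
f = -11 (f = 2 - 13 = -11)
T(W, p) = -8 + (29 + p)/(2*(-11 + W)) (T(W, p) = -8 + ((p + 29)/(W - 11))/2 = -8 + ((29 + p)/(-11 + W))/2 = -8 + (29 + p)/(2*(-11 + W)))
u = 317556 (u = 24720 + 292836 = 317556)
1/(Q(97, T(12, -19)) + u) = 1/(((205 - 19 - 16*12)/(2*(-11 + 12)) + 97)² + 317556) = 1/(((½)*(205 - 19 - 192)/1 + 97)² + 317556) = 1/(((½)*1*(-6) + 97)² + 317556) = 1/((-3 + 97)² + 317556) = 1/(94² + 317556) = 1/(8836 + 317556) = 1/326392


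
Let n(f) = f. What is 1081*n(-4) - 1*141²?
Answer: -24205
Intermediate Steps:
1081*n(-4) - 1*141² = 1081*(-4) - 1*141² = -4324 - 1*19881 = -4324 - 19881 = -24205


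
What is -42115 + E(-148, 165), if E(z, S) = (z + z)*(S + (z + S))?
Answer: -95987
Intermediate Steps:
E(z, S) = 2*z*(z + 2*S) (E(z, S) = (2*z)*(S + (S + z)) = (2*z)*(z + 2*S) = 2*z*(z + 2*S))
-42115 + E(-148, 165) = -42115 + 2*(-148)*(-148 + 2*165) = -42115 + 2*(-148)*(-148 + 330) = -42115 + 2*(-148)*182 = -42115 - 53872 = -95987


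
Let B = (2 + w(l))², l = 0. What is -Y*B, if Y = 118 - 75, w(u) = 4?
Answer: -1548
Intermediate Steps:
Y = 43
B = 36 (B = (2 + 4)² = 6² = 36)
-Y*B = -43*36 = -1*1548 = -1548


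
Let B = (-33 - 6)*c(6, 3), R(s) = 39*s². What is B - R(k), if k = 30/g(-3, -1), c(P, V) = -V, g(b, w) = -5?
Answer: -1287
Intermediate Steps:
k = -6 (k = 30/(-5) = 30*(-⅕) = -6)
B = 117 (B = (-33 - 6)*(-1*3) = -39*(-3) = 117)
B - R(k) = 117 - 39*(-6)² = 117 - 39*36 = 117 - 1*1404 = 117 - 1404 = -1287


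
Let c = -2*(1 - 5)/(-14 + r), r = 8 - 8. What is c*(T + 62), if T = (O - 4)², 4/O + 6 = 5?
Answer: -72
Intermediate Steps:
O = -4 (O = 4/(-6 + 5) = 4/(-1) = 4*(-1) = -4)
r = 0
T = 64 (T = (-4 - 4)² = (-8)² = 64)
c = -4/7 (c = -2*(1 - 5)/(-14 + 0) = -(-8)/(-14) = -(-8)*(-1)/14 = -2*2/7 = -4/7 ≈ -0.57143)
c*(T + 62) = -4*(64 + 62)/7 = -4/7*126 = -72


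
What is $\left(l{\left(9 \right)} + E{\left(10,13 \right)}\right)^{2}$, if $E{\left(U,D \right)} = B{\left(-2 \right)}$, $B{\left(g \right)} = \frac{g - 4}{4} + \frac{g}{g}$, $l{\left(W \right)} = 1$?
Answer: $\frac{1}{4} \approx 0.25$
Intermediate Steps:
$B{\left(g \right)} = \frac{g}{4}$ ($B{\left(g \right)} = \left(-4 + g\right) \frac{1}{4} + 1 = \left(-1 + \frac{g}{4}\right) + 1 = \frac{g}{4}$)
$E{\left(U,D \right)} = - \frac{1}{2}$ ($E{\left(U,D \right)} = \frac{1}{4} \left(-2\right) = - \frac{1}{2}$)
$\left(l{\left(9 \right)} + E{\left(10,13 \right)}\right)^{2} = \left(1 - \frac{1}{2}\right)^{2} = \left(\frac{1}{2}\right)^{2} = \frac{1}{4}$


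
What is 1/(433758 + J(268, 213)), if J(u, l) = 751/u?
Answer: 268/116247895 ≈ 2.3054e-6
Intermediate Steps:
1/(433758 + J(268, 213)) = 1/(433758 + 751/268) = 1/(116247895/268) = 268/116247895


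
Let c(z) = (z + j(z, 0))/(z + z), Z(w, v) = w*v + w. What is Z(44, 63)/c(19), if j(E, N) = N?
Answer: 5632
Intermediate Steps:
Z(w, v) = w + v*w (Z(w, v) = v*w + w = w + v*w)
c(z) = ½ (c(z) = (z + 0)/(z + z) = z/((2*z)) = z*(1/(2*z)) = ½)
Z(44, 63)/c(19) = (44*(1 + 63))/(½) = (44*64)*2 = 2816*2 = 5632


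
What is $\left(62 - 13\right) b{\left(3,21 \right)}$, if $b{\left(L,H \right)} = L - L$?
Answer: $0$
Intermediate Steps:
$b{\left(L,H \right)} = 0$
$\left(62 - 13\right) b{\left(3,21 \right)} = \left(62 - 13\right) 0 = 49 \cdot 0 = 0$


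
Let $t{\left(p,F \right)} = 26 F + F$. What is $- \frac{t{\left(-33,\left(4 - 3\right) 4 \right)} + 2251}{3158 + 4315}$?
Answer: $- \frac{2359}{7473} \approx -0.31567$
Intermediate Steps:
$t{\left(p,F \right)} = 27 F$
$- \frac{t{\left(-33,\left(4 - 3\right) 4 \right)} + 2251}{3158 + 4315} = - \frac{27 \left(4 - 3\right) 4 + 2251}{3158 + 4315} = - \frac{27 \cdot 1 \cdot 4 + 2251}{7473} = - \frac{27 \cdot 4 + 2251}{7473} = - \frac{108 + 2251}{7473} = - \frac{2359}{7473}$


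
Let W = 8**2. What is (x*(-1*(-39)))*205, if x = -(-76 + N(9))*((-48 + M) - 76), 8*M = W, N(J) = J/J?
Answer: -69556500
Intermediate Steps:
N(J) = 1
W = 64
M = 8 (M = (1/8)*64 = 8)
x = -8700 (x = -(-76 + 1)*((-48 + 8) - 76) = -(-75)*(-40 - 76) = -(-75)*(-116) = -1*8700 = -8700)
(x*(-1*(-39)))*205 = -(-8700)*(-39)*205 = -8700*39*205 = -339300*205 = -69556500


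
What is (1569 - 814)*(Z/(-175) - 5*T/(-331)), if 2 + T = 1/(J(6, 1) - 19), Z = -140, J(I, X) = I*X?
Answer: 2497087/4303 ≈ 580.31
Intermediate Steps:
T = -27/13 (T = -2 + 1/(6*1 - 19) = -2 + 1/(6 - 19) = -2 + 1/(-13) = -2 - 1/13 = -27/13 ≈ -2.0769)
(1569 - 814)*(Z/(-175) - 5*T/(-331)) = (1569 - 814)*(-140/(-175) - 5*(-27/13)/(-331)) = 755*(-140*(-1/175) + (135/13)*(-1/331)) = 755*(⅘ - 135/4303) = 755*(16537/21515) = 2497087/4303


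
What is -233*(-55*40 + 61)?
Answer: 498387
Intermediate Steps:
-233*(-55*40 + 61) = -233*(-2200 + 61) = -233*(-2139) = 498387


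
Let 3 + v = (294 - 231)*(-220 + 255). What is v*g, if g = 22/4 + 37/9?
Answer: 63491/3 ≈ 21164.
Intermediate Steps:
g = 173/18 (g = 22*(¼) + 37*(⅑) = 11/2 + 37/9 = 173/18 ≈ 9.6111)
v = 2202 (v = -3 + (294 - 231)*(-220 + 255) = -3 + 63*35 = -3 + 2205 = 2202)
v*g = 2202*(173/18) = 63491/3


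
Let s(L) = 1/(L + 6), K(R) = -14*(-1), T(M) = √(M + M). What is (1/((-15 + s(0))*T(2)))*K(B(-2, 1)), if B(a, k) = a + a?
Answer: -42/89 ≈ -0.47191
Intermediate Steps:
B(a, k) = 2*a
T(M) = √2*√M (T(M) = √(2*M) = √2*√M)
K(R) = 14
s(L) = 1/(6 + L)
(1/((-15 + s(0))*T(2)))*K(B(-2, 1)) = (1/((-15 + 1/(6 + 0))*((√2*√2))))*14 = (1/(-15 + 1/6*2))*14 = ((½)/(-15 + ⅙))*14 = ((½)/(-89/6))*14 = -6/89*½*14 = -3/89*14 = -42/89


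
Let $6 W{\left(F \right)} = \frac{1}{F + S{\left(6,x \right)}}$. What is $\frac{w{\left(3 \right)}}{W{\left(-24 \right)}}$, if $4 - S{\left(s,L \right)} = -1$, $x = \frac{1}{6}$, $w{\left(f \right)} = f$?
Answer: $-342$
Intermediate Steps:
$x = \frac{1}{6} \approx 0.16667$
$S{\left(s,L \right)} = 5$ ($S{\left(s,L \right)} = 4 - -1 = 4 + 1 = 5$)
$W{\left(F \right)} = \frac{1}{6 \left(5 + F\right)}$ ($W{\left(F \right)} = \frac{1}{6 \left(F + 5\right)} = \frac{1}{6 \left(5 + F\right)}$)
$\frac{w{\left(3 \right)}}{W{\left(-24 \right)}} = \frac{3}{\frac{1}{6} \frac{1}{5 - 24}} = \frac{3}{\frac{1}{6} \frac{1}{-19}} = \frac{3}{\frac{1}{6} \left(- \frac{1}{19}\right)} = \frac{3}{- \frac{1}{114}} = 3 \left(-114\right) = -342$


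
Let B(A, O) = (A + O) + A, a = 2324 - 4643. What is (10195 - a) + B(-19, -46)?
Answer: 12430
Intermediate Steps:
a = -2319
B(A, O) = O + 2*A
(10195 - a) + B(-19, -46) = (10195 - 1*(-2319)) + (-46 + 2*(-19)) = (10195 + 2319) + (-46 - 38) = 12514 - 84 = 12430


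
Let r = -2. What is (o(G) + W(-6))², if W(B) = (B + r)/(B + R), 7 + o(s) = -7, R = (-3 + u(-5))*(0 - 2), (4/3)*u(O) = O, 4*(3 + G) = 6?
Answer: 51076/225 ≈ 227.00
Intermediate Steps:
G = -3/2 (G = -3 + (¼)*6 = -3 + 3/2 = -3/2 ≈ -1.5000)
u(O) = 3*O/4
R = 27/2 (R = (-3 + (¾)*(-5))*(0 - 2) = (-3 - 15/4)*(-2) = -27/4*(-2) = 27/2 ≈ 13.500)
o(s) = -14 (o(s) = -7 - 7 = -14)
W(B) = (-2 + B)/(27/2 + B) (W(B) = (B - 2)/(B + 27/2) = (-2 + B)/(27/2 + B))
(o(G) + W(-6))² = (-14 + 2*(-2 - 6)/(27 + 2*(-6)))² = (-14 + 2*(-8)/(27 - 12))² = (-14 + 2*(-8)/15)² = (-14 + 2*(1/15)*(-8))² = (-14 - 16/15)² = (-226/15)² = 51076/225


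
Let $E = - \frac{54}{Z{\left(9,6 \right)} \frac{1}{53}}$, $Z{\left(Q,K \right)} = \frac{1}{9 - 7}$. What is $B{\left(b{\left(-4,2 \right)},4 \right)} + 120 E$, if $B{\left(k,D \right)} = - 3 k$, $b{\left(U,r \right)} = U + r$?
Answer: $-686874$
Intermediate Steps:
$Z{\left(Q,K \right)} = \frac{1}{2}$
$E = -5724$ ($E = - \frac{54}{\frac{1}{2} \cdot \frac{1}{53}} = - 54 \frac{1}{\frac{1}{106}} = \left(-54\right) 106 = -5724$)
$B{\left(b{\left(-4,2 \right)},4 \right)} + 120 E = - 3 \left(-4 + 2\right) + 120 \left(-5724\right) = \left(-3\right) \left(-2\right) - 686880 = 6 - 686880 = -686874$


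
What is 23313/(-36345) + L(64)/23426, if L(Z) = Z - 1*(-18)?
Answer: -90525008/141902995 ≈ -0.63794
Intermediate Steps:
L(Z) = 18 + Z (L(Z) = Z + 18 = 18 + Z)
23313/(-36345) + L(64)/23426 = 23313/(-36345) + (18 + 64)/23426 = 23313*(-1/36345) + 82*(1/23426) = -7771/12115 + 41/11713 = -90525008/141902995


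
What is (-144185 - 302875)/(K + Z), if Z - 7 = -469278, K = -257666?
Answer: 447060/726937 ≈ 0.61499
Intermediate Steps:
Z = -469271 (Z = 7 - 469278 = -469271)
(-144185 - 302875)/(K + Z) = (-144185 - 302875)/(-257666 - 469271) = -447060/(-726937) = -447060*(-1/726937) = 447060/726937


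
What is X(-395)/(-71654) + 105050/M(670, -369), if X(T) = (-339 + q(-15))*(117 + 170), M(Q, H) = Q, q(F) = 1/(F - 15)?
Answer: 22777336259/144024540 ≈ 158.15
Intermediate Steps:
q(F) = 1/(-15 + F)
X(T) = -2919077/30 (X(T) = (-339 + 1/(-15 - 15))*(117 + 170) = (-339 + 1/(-30))*287 = (-339 - 1/30)*287 = -10171/30*287 = -2919077/30)
X(-395)/(-71654) + 105050/M(670, -369) = -2919077/30/(-71654) + 105050/670 = -2919077/30*(-1/71654) + 105050*(1/670) = 2919077/2149620 + 10505/67 = 22777336259/144024540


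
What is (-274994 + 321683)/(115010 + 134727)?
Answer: 46689/249737 ≈ 0.18695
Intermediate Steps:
(-274994 + 321683)/(115010 + 134727) = 46689/249737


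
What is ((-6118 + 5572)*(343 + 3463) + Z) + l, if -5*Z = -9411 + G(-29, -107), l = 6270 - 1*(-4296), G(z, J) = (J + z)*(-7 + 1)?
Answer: -2065791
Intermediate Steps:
G(z, J) = -6*J - 6*z (G(z, J) = (J + z)*(-6) = -6*J - 6*z)
l = 10566 (l = 6270 + 4296 = 10566)
Z = 1719 (Z = -(-9411 + (-6*(-107) - 6*(-29)))/5 = -(-9411 + (642 + 174))/5 = -(-9411 + 816)/5 = -⅕*(-8595) = 1719)
((-6118 + 5572)*(343 + 3463) + Z) + l = ((-6118 + 5572)*(343 + 3463) + 1719) + 10566 = (-546*3806 + 1719) + 10566 = (-2078076 + 1719) + 10566 = -2076357 + 10566 = -2065791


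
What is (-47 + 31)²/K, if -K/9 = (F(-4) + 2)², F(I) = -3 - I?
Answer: -256/81 ≈ -3.1605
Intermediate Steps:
K = -81 (K = -9*((-3 - 1*(-4)) + 2)² = -9*((-3 + 4) + 2)² = -9*(1 + 2)² = -9*3² = -9*9 = -81)
(-47 + 31)²/K = (-47 + 31)²/(-81) = (-16)²*(-1/81) = 256*(-1/81) = -256/81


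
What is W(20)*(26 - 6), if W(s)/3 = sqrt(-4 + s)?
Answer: 240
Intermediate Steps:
W(s) = 3*sqrt(-4 + s)
W(20)*(26 - 6) = (3*sqrt(-4 + 20))*(26 - 6) = (3*sqrt(16))*20 = (3*4)*20 = 12*20 = 240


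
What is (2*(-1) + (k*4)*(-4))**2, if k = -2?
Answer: 900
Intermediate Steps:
(2*(-1) + (k*4)*(-4))**2 = (2*(-1) - 2*4*(-4))**2 = (-2 - 8*(-4))**2 = (-2 + 32)**2 = 30**2 = 900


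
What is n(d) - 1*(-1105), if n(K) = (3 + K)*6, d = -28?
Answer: 955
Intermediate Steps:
n(K) = 18 + 6*K
n(d) - 1*(-1105) = (18 + 6*(-28)) - 1*(-1105) = (18 - 168) + 1105 = -150 + 1105 = 955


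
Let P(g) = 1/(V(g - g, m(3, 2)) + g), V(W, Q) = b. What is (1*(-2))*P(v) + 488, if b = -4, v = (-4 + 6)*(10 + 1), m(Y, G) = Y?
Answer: 4391/9 ≈ 487.89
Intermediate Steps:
v = 22 (v = 2*11 = 22)
V(W, Q) = -4
P(g) = 1/(-4 + g)
(1*(-2))*P(v) + 488 = (1*(-2))/(-4 + 22) + 488 = -2/18 + 488 = -2*1/18 + 488 = -⅑ + 488 = 4391/9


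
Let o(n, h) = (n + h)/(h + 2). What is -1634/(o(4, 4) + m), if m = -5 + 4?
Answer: -4902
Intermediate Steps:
o(n, h) = (h + n)/(2 + h)
m = -1
-1634/(o(4, 4) + m) = -1634/((4 + 4)/(2 + 4) - 1) = -1634/(8/6 - 1) = -1634/((1/6)*8 - 1) = -1634/(4/3 - 1) = -1634/(1/3) = 3*(-1634) = -4902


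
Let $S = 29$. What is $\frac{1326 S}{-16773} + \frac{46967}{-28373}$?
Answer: $- \frac{626277611}{158633443} \approx -3.948$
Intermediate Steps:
$\frac{1326 S}{-16773} + \frac{46967}{-28373} = \frac{1326 \cdot 29}{-16773} + \frac{46967}{-28373} = 38454 \left(- \frac{1}{16773}\right) + 46967 \left(- \frac{1}{28373}\right) = - \frac{12818}{5591} - \frac{46967}{28373} = - \frac{626277611}{158633443}$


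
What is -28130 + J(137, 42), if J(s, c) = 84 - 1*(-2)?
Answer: -28044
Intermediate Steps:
J(s, c) = 86 (J(s, c) = 84 + 2 = 86)
-28130 + J(137, 42) = -28130 + 86 = -28044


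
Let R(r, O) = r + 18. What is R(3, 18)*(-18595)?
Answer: -390495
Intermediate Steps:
R(r, O) = 18 + r
R(3, 18)*(-18595) = (18 + 3)*(-18595) = 21*(-18595) = -390495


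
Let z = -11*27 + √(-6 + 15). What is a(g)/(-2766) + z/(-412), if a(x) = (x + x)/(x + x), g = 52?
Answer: 101599/142449 ≈ 0.71323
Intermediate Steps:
z = -294 (z = -297 + √9 = -297 + 3 = -294)
a(x) = 1 (a(x) = (2*x)/((2*x)) = (2*x)*(1/(2*x)) = 1)
a(g)/(-2766) + z/(-412) = 1/(-2766) - 294/(-412) = 1*(-1/2766) - 294*(-1/412) = -1/2766 + 147/206 = 101599/142449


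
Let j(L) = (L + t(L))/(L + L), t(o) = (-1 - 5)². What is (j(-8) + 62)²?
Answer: 58081/16 ≈ 3630.1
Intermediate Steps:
t(o) = 36 (t(o) = (-6)² = 36)
j(L) = (36 + L)/(2*L) (j(L) = (L + 36)/(L + L) = (36 + L)/((2*L)) = (36 + L)*(1/(2*L)) = (36 + L)/(2*L))
(j(-8) + 62)² = ((½)*(36 - 8)/(-8) + 62)² = ((½)*(-⅛)*28 + 62)² = (-7/4 + 62)² = (241/4)² = 58081/16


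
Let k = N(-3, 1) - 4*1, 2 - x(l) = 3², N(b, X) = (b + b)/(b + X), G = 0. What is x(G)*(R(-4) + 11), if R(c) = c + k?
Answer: -42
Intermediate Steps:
N(b, X) = 2*b/(X + b) (N(b, X) = (2*b)/(X + b) = 2*b/(X + b))
x(l) = -7 (x(l) = 2 - 1*3² = 2 - 1*9 = 2 - 9 = -7)
k = -1 (k = 2*(-3)/(1 - 3) - 4*1 = 2*(-3)/(-2) - 4 = 2*(-3)*(-½) - 4 = 3 - 4 = -1)
R(c) = -1 + c (R(c) = c - 1 = -1 + c)
x(G)*(R(-4) + 11) = -7*((-1 - 4) + 11) = -7*(-5 + 11) = -7*6 = -42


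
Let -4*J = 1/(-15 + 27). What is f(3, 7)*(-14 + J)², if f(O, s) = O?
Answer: 452929/768 ≈ 589.75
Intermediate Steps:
J = -1/48 (J = -1/(4*(-15 + 27)) = -¼/12 = -¼*1/12 = -1/48 ≈ -0.020833)
f(3, 7)*(-14 + J)² = 3*(-14 - 1/48)² = 3*(-673/48)² = 3*(452929/2304) = 452929/768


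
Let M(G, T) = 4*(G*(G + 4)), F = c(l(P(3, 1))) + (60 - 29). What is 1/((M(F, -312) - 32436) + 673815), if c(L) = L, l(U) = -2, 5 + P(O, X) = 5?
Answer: 1/645207 ≈ 1.5499e-6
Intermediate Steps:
P(O, X) = 0 (P(O, X) = -5 + 5 = 0)
F = 29 (F = -2 + (60 - 29) = -2 + 31 = 29)
M(G, T) = 4*G*(4 + G) (M(G, T) = 4*(G*(4 + G)) = 4*G*(4 + G))
1/((M(F, -312) - 32436) + 673815) = 1/((4*29*(4 + 29) - 32436) + 673815) = 1/((4*29*33 - 32436) + 673815) = 1/((3828 - 32436) + 673815) = 1/(-28608 + 673815) = 1/645207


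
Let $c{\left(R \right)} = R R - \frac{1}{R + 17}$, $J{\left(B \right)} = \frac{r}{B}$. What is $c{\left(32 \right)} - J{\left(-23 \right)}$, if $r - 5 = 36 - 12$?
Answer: $\frac{1155446}{1127} \approx 1025.2$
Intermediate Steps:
$r = 29$ ($r = 5 + \left(36 - 12\right) = 5 + 24 = 29$)
$J{\left(B \right)} = \frac{29}{B}$
$c{\left(R \right)} = R^{2} - \frac{1}{17 + R}$
$c{\left(32 \right)} - J{\left(-23 \right)} = \frac{-1 + 32^{3} + 17 \cdot 32^{2}}{17 + 32} - \frac{29}{-23} = \frac{-1 + 32768 + 17 \cdot 1024}{49} - 29 \left(- \frac{1}{23}\right) = \frac{-1 + 32768 + 17408}{49} - - \frac{29}{23} = \frac{1}{49} \cdot 50175 + \frac{29}{23} = \frac{50175}{49} + \frac{29}{23} = \frac{1155446}{1127}$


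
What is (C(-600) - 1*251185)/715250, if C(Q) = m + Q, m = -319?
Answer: -126052/357625 ≈ -0.35247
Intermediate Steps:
C(Q) = -319 + Q
(C(-600) - 1*251185)/715250 = ((-319 - 600) - 1*251185)/715250 = (-919 - 251185)*(1/715250) = -252104*1/715250 = -126052/357625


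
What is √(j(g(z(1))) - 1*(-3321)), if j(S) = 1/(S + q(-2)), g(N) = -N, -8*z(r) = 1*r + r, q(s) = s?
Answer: √162701/7 ≈ 57.623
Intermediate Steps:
z(r) = -r/4 (z(r) = -(1*r + r)/8 = -(r + r)/8 = -r/4)
j(S) = 1/(-2 + S) (j(S) = 1/(S - 2) = 1/(-2 + S))
√(j(g(z(1))) - 1*(-3321)) = √(1/(-2 - (-1)/4) - 1*(-3321)) = √(1/(-2 - 1*(-¼)) + 3321) = √(1/(-2 + ¼) + 3321) = √(1/(-7/4) + 3321) = √(-4/7 + 3321) = √(23243/7) = √162701/7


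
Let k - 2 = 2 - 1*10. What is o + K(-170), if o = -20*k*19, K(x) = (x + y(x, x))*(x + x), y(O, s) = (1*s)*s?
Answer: -9765920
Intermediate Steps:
k = -6 (k = 2 + (2 - 1*10) = 2 + (2 - 10) = 2 - 8 = -6)
y(O, s) = s² (y(O, s) = s*s = s²)
K(x) = 2*x*(x + x²) (K(x) = (x + x²)*(x + x) = (x + x²)*(2*x) = 2*x*(x + x²))
o = 2280 (o = -20*(-6)*19 = 120*19 = 2280)
o + K(-170) = 2280 + 2*(-170)²*(1 - 170) = 2280 + 2*28900*(-169) = 2280 - 9768200 = -9765920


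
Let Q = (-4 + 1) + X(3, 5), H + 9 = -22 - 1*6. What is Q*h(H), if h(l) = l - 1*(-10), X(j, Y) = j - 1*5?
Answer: 135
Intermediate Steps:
X(j, Y) = -5 + j (X(j, Y) = j - 5 = -5 + j)
H = -37 (H = -9 + (-22 - 1*6) = -9 + (-22 - 6) = -9 - 28 = -37)
h(l) = 10 + l (h(l) = l + 10 = 10 + l)
Q = -5 (Q = (-4 + 1) + (-5 + 3) = -3 - 2 = -5)
Q*h(H) = -5*(10 - 37) = -5*(-27) = 135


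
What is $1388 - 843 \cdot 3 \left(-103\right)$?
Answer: $261875$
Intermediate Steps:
$1388 - 843 \cdot 3 \left(-103\right) = 1388 - -260487 = 1388 + 260487 = 261875$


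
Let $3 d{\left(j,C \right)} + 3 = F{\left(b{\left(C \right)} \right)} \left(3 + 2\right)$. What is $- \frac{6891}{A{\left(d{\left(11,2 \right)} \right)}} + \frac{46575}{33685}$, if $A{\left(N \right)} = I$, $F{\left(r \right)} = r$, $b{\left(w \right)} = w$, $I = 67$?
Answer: $- \frac{45800562}{451379} \approx -101.47$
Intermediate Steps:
$d{\left(j,C \right)} = -1 + \frac{5 C}{3}$ ($d{\left(j,C \right)} = -1 + \frac{C \left(3 + 2\right)}{3} = -1 + \frac{C 5}{3} = -1 + \frac{5 C}{3}$)
$A{\left(N \right)} = 67$
$- \frac{6891}{A{\left(d{\left(11,2 \right)} \right)}} + \frac{46575}{33685} = - \frac{6891}{67} + \frac{46575}{33685} = \left(-6891\right) \frac{1}{67} + 46575 \cdot \frac{1}{33685} = - \frac{6891}{67} + \frac{9315}{6737} = - \frac{45800562}{451379}$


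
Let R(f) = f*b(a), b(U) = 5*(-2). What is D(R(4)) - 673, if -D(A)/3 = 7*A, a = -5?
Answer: 167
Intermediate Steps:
b(U) = -10
R(f) = -10*f (R(f) = f*(-10) = -10*f)
D(A) = -21*A
D(R(4)) - 673 = -(-210)*4 - 673 = -21*(-40) - 673 = 840 - 673 = 167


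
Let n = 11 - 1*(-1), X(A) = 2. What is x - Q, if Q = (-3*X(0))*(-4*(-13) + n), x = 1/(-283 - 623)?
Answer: 347903/906 ≈ 384.00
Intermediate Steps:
x = -1/906 (x = 1/(-906) = -1/906 ≈ -0.0011038)
n = 12 (n = 11 + 1 = 12)
Q = -384 (Q = (-3*2)*(-4*(-13) + 12) = -6*(52 + 12) = -6*64 = -384)
x - Q = -1/906 - 1*(-384) = -1/906 + 384 = 347903/906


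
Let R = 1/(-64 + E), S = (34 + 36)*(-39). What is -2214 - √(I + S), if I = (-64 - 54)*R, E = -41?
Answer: -2214 - 2*I*√7521465/105 ≈ -2214.0 - 52.239*I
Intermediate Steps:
S = -2730 (S = 70*(-39) = -2730)
R = -1/105 (R = 1/(-64 - 41) = 1/(-105) = -1/105 ≈ -0.0095238)
I = 118/105 (I = (-64 - 54)*(-1/105) = -118*(-1/105) = 118/105 ≈ 1.1238)
-2214 - √(I + S) = -2214 - √(118/105 - 2730) = -2214 - √(-286532/105) = -2214 - 2*I*√7521465/105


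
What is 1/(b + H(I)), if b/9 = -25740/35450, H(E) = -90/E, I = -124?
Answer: -219790/1276767 ≈ -0.17215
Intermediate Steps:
b = -23166/3545 (b = 9*(-25740/35450) = 9*(-25740*1/35450) = 9*(-2574/3545) = -23166/3545 ≈ -6.5348)
1/(b + H(I)) = 1/(-23166/3545 - 90/(-124)) = 1/(-23166/3545 - 90*(-1/124)) = 1/(-23166/3545 + 45/62) = 1/(-1276767/219790) = -219790/1276767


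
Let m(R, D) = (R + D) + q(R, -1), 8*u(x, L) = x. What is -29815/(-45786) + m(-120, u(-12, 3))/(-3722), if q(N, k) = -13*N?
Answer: 45108269/170415492 ≈ 0.26470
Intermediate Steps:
u(x, L) = x/8
m(R, D) = D - 12*R (m(R, D) = (R + D) - 13*R = (D + R) - 13*R = D - 12*R)
-29815/(-45786) + m(-120, u(-12, 3))/(-3722) = -29815/(-45786) + ((1/8)*(-12) - 12*(-120))/(-3722) = -29815*(-1/45786) + (-3/2 + 1440)*(-1/3722) = 29815/45786 + (2877/2)*(-1/3722) = 29815/45786 - 2877/7444 = 45108269/170415492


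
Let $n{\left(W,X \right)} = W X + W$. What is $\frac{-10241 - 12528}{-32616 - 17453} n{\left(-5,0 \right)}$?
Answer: $- \frac{113845}{50069} \approx -2.2738$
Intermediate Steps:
$n{\left(W,X \right)} = W + W X$
$\frac{-10241 - 12528}{-32616 - 17453} n{\left(-5,0 \right)} = \frac{-10241 - 12528}{-32616 - 17453} \left(- 5 \left(1 + 0\right)\right) = - \frac{22769}{-50069} \left(\left(-5\right) 1\right) = \left(-22769\right) \left(- \frac{1}{50069}\right) \left(-5\right) = \frac{22769}{50069} \left(-5\right) = - \frac{113845}{50069}$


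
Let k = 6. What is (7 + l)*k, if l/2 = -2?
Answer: 18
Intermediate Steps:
l = -4 (l = 2*(-2) = -4)
(7 + l)*k = (7 - 4)*6 = 3*6 = 18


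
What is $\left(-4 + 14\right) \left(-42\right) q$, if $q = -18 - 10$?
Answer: $11760$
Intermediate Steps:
$q = -28$
$\left(-4 + 14\right) \left(-42\right) q = \left(-4 + 14\right) \left(-42\right) \left(-28\right) = 10 \left(-42\right) \left(-28\right) = \left(-420\right) \left(-28\right) = 11760$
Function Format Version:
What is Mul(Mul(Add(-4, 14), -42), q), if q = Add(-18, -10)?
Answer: 11760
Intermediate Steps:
q = -28
Mul(Mul(Add(-4, 14), -42), q) = Mul(Mul(Add(-4, 14), -42), -28) = Mul(Mul(10, -42), -28) = Mul(-420, -28) = 11760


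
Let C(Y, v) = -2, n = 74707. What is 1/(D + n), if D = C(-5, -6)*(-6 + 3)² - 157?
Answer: 1/74532 ≈ 1.3417e-5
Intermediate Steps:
D = -175 (D = -2*(-6 + 3)² - 157 = -2*(-3)² - 157 = -2*9 - 157 = -18 - 157 = -175)
1/(D + n) = 1/(-175 + 74707) = 1/74532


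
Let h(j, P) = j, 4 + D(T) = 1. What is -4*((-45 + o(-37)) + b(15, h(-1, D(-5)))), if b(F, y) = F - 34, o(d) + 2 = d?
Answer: 412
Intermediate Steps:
D(T) = -3 (D(T) = -4 + 1 = -3)
o(d) = -2 + d
b(F, y) = -34 + F
-4*((-45 + o(-37)) + b(15, h(-1, D(-5)))) = -4*((-45 + (-2 - 37)) + (-34 + 15)) = -4*((-45 - 39) - 19) = -4*(-84 - 19) = -4*(-103) = 412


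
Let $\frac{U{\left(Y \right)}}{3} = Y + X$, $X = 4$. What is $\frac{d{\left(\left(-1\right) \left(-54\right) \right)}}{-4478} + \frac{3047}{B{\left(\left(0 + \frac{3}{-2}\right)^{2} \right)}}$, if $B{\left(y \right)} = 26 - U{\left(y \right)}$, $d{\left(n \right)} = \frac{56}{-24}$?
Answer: $\frac{163733795}{389586} \approx 420.28$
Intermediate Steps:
$U{\left(Y \right)} = 12 + 3 Y$ ($U{\left(Y \right)} = 3 \left(Y + 4\right) = 3 \left(4 + Y\right) = 12 + 3 Y$)
$d{\left(n \right)} = - \frac{7}{3}$ ($d{\left(n \right)} = 56 \left(- \frac{1}{24}\right) = - \frac{7}{3}$)
$B{\left(y \right)} = 14 - 3 y$ ($B{\left(y \right)} = 26 - \left(12 + 3 y\right) = 14 - 3 y$)
$\frac{d{\left(\left(-1\right) \left(-54\right) \right)}}{-4478} + \frac{3047}{B{\left(\left(0 + \frac{3}{-2}\right)^{2} \right)}} = - \frac{7}{3 \left(-4478\right)} + \frac{3047}{14 - 3 \left(0 + \frac{3}{-2}\right)^{2}} = \left(- \frac{7}{3}\right) \left(- \frac{1}{4478}\right) + \frac{3047}{14 - 3 \left(0 + 3 \left(- \frac{1}{2}\right)\right)^{2}} = \frac{7}{13434} + \frac{3047}{14 - 3 \left(0 - \frac{3}{2}\right)^{2}} = \frac{7}{13434} + \frac{3047}{14 - 3 \left(- \frac{3}{2}\right)^{2}} = \frac{7}{13434} + \frac{3047}{14 - \frac{27}{4}} = \frac{7}{13434} + \frac{3047}{\frac{29}{4}} = \frac{7}{13434} + 3047 \cdot \frac{4}{29} = \frac{7}{13434} + \frac{12188}{29} = \frac{163733795}{389586}$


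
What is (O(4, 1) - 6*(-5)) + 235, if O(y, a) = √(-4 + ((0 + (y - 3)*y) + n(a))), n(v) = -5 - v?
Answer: 265 + I*√6 ≈ 265.0 + 2.4495*I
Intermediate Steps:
O(y, a) = √(-9 - a + y*(-3 + y)) (O(y, a) = √(-4 + ((0 + (y - 3)*y) + (-5 - a))) = √(-4 + ((0 + (-3 + y)*y) + (-5 - a))) = √(-4 + ((0 + y*(-3 + y)) + (-5 - a))) = √(-4 + (y*(-3 + y) + (-5 - a))) = √(-4 + (-5 - a + y*(-3 + y))) = √(-9 - a + y*(-3 + y)))
(O(4, 1) - 6*(-5)) + 235 = (√(-9 + 4² - 1*1 - 3*4) - 6*(-5)) + 235 = (√(-9 + 16 - 1 - 12) + 30) + 235 = (√(-6) + 30) + 235 = (I*√6 + 30) + 235 = (30 + I*√6) + 235 = 265 + I*√6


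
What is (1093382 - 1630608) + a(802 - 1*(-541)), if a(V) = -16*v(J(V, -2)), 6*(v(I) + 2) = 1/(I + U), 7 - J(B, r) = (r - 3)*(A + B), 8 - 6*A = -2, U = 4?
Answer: -10852930390/20203 ≈ -5.3719e+5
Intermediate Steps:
A = 5/3 (A = 4/3 - 1/6*(-2) = 4/3 + 1/3 = 5/3 ≈ 1.6667)
J(B, r) = 7 - (-3 + r)*(5/3 + B) (J(B, r) = 7 - (r - 3)*(5/3 + B) = 7 - (-3 + r)*(5/3 + B))
v(I) = -2 + 1/(6*(4 + I)) (v(I) = -2 + 1/(6*(I + 4)) = -2 + 1/(6*(4 + I)))
a(V) = -8*(-231 - 60*V)/(3*(58/3 + 5*V)) (a(V) = -8*(-47 - 12*(12 + 3*V - 5/3*(-2) - 1*V*(-2)))/(3*(4 + (12 + 3*V - 5/3*(-2) - 1*V*(-2)))) = -8*(-47 - 12*(12 + 3*V + 10/3 + 2*V))/(3*(4 + (12 + 3*V + 10/3 + 2*V))) = -8*(-47 - 12*(46/3 + 5*V))/(3*(4 + (46/3 + 5*V))) = -8*(-47 + (-184 - 60*V))/(3*(58/3 + 5*V)) = -8*(-231 - 60*V)/(3*(58/3 + 5*V)))
(1093382 - 1630608) + a(802 - 1*(-541)) = (1093382 - 1630608) + 24*(77 + 20*(802 - 1*(-541)))/(58 + 15*(802 - 1*(-541))) = -537226 + 24*(77 + 20*(802 + 541))/(58 + 15*(802 + 541)) = -537226 + 24*(77 + 20*1343)/(58 + 15*1343) = -537226 + 24*(77 + 26860)/(58 + 20145) = -537226 + 24*26937/20203 = -537226 + 24*(1/20203)*26937 = -537226 + 646488/20203 = -10852930390/20203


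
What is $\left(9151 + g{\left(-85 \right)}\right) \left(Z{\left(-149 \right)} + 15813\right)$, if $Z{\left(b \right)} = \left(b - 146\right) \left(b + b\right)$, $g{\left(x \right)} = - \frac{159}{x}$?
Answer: $\frac{80695871662}{85} \approx 9.4936 \cdot 10^{8}$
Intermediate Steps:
$Z{\left(b \right)} = 2 b \left(-146 + b\right)$ ($Z{\left(b \right)} = \left(-146 + b\right) 2 b = 2 b \left(-146 + b\right)$)
$\left(9151 + g{\left(-85 \right)}\right) \left(Z{\left(-149 \right)} + 15813\right) = \left(9151 - \frac{159}{-85}\right) \left(2 \left(-149\right) \left(-146 - 149\right) + 15813\right) = \left(9151 - - \frac{159}{85}\right) \left(2 \left(-149\right) \left(-295\right) + 15813\right) = \left(9151 + \frac{159}{85}\right) \left(87910 + 15813\right) = \frac{777994}{85} \cdot 103723 = \frac{80695871662}{85}$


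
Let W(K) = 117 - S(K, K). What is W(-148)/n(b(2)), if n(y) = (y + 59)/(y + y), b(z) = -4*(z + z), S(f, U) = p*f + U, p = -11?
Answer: 43616/43 ≈ 1014.3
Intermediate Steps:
S(f, U) = U - 11*f (S(f, U) = -11*f + U = U - 11*f)
b(z) = -8*z
W(K) = 117 + 10*K (W(K) = 117 - (K - 11*K) = 117 - (-10)*K = 117 + 10*K)
n(y) = (59 + y)/(2*y) (n(y) = (59 + y)/((2*y)) = (59 + y)*(1/(2*y)) = (59 + y)/(2*y))
W(-148)/n(b(2)) = (117 + 10*(-148))/(((59 - 8*2)/(2*((-8*2))))) = (117 - 1480)/(((1/2)*(59 - 16)/(-16))) = -1363/((1/2)*(-1/16)*43) = -1363/(-43/32) = -1363*(-32/43) = 43616/43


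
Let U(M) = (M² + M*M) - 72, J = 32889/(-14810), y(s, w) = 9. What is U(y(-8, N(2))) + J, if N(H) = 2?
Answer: 1300011/14810 ≈ 87.779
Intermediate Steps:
J = -32889/14810 (J = 32889*(-1/14810) = -32889/14810 ≈ -2.2207)
U(M) = -72 + 2*M² (U(M) = (M² + M²) - 72 = 2*M² - 72 = -72 + 2*M²)
U(y(-8, N(2))) + J = (-72 + 2*9²) - 32889/14810 = (-72 + 2*81) - 32889/14810 = (-72 + 162) - 32889/14810 = 90 - 32889/14810 = 1300011/14810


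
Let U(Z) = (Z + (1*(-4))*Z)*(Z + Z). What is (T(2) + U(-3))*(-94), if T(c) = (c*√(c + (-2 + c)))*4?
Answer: 5076 - 752*√2 ≈ 4012.5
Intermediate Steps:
U(Z) = -6*Z² (U(Z) = (Z - 4*Z)*(2*Z) = (-3*Z)*(2*Z) = -6*Z²)
T(c) = 4*c*√(-2 + 2*c) (T(c) = (c*√(-2 + 2*c))*4 = 4*c*√(-2 + 2*c))
(T(2) + U(-3))*(-94) = (4*2*√(-2 + 2*2) - 6*(-3)²)*(-94) = (4*2*√(-2 + 4) - 6*9)*(-94) = (4*2*√2 - 54)*(-94) = (8*√2 - 54)*(-94) = (-54 + 8*√2)*(-94) = 5076 - 752*√2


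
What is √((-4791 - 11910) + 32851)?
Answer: 5*√646 ≈ 127.08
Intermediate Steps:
√((-4791 - 11910) + 32851) = √(-16701 + 32851) = √16150 = 5*√646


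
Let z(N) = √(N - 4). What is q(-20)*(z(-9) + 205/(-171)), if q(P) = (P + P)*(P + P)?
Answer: -328000/171 + 1600*I*√13 ≈ -1918.1 + 5768.9*I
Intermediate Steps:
q(P) = 4*P² (q(P) = (2*P)*(2*P) = 4*P²)
z(N) = √(-4 + N)
q(-20)*(z(-9) + 205/(-171)) = (4*(-20)²)*(√(-4 - 9) + 205/(-171)) = (4*400)*(√(-13) + 205*(-1/171)) = 1600*(I*√13 - 205/171) = 1600*(-205/171 + I*√13) = -328000/171 + 1600*I*√13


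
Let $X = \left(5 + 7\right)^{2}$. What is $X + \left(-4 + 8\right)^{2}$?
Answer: $160$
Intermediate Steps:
$X = 144$ ($X = 12^{2} = 144$)
$X + \left(-4 + 8\right)^{2} = 144 + \left(-4 + 8\right)^{2} = 144 + 4^{2} = 144 + 16 = 160$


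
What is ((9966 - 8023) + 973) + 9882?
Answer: 12798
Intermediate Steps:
((9966 - 8023) + 973) + 9882 = (1943 + 973) + 9882 = 2916 + 9882 = 12798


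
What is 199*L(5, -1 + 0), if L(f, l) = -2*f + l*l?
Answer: -1791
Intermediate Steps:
L(f, l) = l² - 2*f (L(f, l) = -2*f + l² = l² - 2*f)
199*L(5, -1 + 0) = 199*((-1 + 0)² - 2*5) = 199*((-1)² - 10) = 199*(1 - 10) = 199*(-9) = -1791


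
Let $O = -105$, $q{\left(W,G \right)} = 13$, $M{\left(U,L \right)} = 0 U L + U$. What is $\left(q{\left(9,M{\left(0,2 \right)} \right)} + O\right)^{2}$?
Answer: $8464$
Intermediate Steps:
$M{\left(U,L \right)} = U$ ($M{\left(U,L \right)} = 0 L + U = 0 + U = U$)
$\left(q{\left(9,M{\left(0,2 \right)} \right)} + O\right)^{2} = \left(13 - 105\right)^{2} = \left(-92\right)^{2} = 8464$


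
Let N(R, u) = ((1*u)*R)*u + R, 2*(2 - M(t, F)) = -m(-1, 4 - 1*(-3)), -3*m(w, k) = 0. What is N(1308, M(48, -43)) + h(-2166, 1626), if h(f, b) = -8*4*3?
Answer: 6444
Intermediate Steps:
m(w, k) = 0 (m(w, k) = -⅓*0 = 0)
M(t, F) = 2 (M(t, F) = 2 - (-1)*0/2 = 2 - ½*0 = 2 + 0 = 2)
N(R, u) = R + R*u² (N(R, u) = (u*R)*u + R = (R*u)*u + R = R*u² + R = R + R*u²)
h(f, b) = -96 (h(f, b) = -32*3 = -96)
N(1308, M(48, -43)) + h(-2166, 1626) = 1308*(1 + 2²) - 96 = 1308*(1 + 4) - 96 = 1308*5 - 96 = 6540 - 96 = 6444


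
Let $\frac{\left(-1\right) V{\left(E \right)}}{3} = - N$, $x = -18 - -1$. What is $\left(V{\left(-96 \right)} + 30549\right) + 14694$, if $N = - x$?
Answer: $45294$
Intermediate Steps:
$x = -17$ ($x = -18 + 1 = -17$)
$N = 17$ ($N = \left(-1\right) \left(-17\right) = 17$)
$V{\left(E \right)} = 51$ ($V{\left(E \right)} = - 3 \left(\left(-1\right) 17\right) = \left(-3\right) \left(-17\right) = 51$)
$\left(V{\left(-96 \right)} + 30549\right) + 14694 = \left(51 + 30549\right) + 14694 = 30600 + 14694 = 45294$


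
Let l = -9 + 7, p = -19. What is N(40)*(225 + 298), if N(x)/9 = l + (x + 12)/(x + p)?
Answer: 15690/7 ≈ 2241.4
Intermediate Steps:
l = -2
N(x) = -18 + 9*(12 + x)/(-19 + x) (N(x) = 9*(-2 + (x + 12)/(x - 19)) = 9*(-2 + (12 + x)/(-19 + x)) = -18 + 9*(12 + x)/(-19 + x))
N(40)*(225 + 298) = (9*(50 - 1*40)/(-19 + 40))*(225 + 298) = (9*(50 - 40)/21)*523 = (9*(1/21)*10)*523 = (30/7)*523 = 15690/7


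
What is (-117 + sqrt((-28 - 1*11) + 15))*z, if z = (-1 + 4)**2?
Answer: -1053 + 18*I*sqrt(6) ≈ -1053.0 + 44.091*I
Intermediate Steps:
z = 9 (z = 3**2 = 9)
(-117 + sqrt((-28 - 1*11) + 15))*z = (-117 + sqrt((-28 - 1*11) + 15))*9 = (-117 + sqrt((-28 - 11) + 15))*9 = (-117 + sqrt(-39 + 15))*9 = (-117 + sqrt(-24))*9 = (-117 + 2*I*sqrt(6))*9 = -1053 + 18*I*sqrt(6)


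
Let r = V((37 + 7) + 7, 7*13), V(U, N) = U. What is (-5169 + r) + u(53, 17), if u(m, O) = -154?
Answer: -5272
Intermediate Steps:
r = 51 (r = (37 + 7) + 7 = 44 + 7 = 51)
(-5169 + r) + u(53, 17) = (-5169 + 51) - 154 = -5118 - 154 = -5272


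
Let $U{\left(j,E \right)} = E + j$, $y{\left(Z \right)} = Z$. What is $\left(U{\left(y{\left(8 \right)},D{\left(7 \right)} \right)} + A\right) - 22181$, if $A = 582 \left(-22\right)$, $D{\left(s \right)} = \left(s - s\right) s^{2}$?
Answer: $-34977$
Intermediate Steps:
$D{\left(s \right)} = 0$ ($D{\left(s \right)} = 0 s^{2} = 0$)
$A = -12804$
$\left(U{\left(y{\left(8 \right)},D{\left(7 \right)} \right)} + A\right) - 22181 = \left(\left(0 + 8\right) - 12804\right) - 22181 = \left(8 - 12804\right) - 22181 = -12796 - 22181 = -34977$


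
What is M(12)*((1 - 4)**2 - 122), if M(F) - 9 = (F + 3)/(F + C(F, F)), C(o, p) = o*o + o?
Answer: -57517/56 ≈ -1027.1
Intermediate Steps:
C(o, p) = o + o**2 (C(o, p) = o**2 + o = o + o**2)
M(F) = 9 + (3 + F)/(F + F*(1 + F)) (M(F) = 9 + (F + 3)/(F + F*(1 + F)) = 9 + (3 + F)/(F + F*(1 + F)))
M(12)*((1 - 4)**2 - 122) = ((3 + 9*12**2 + 19*12)/(12*(2 + 12)))*((1 - 4)**2 - 122) = ((1/12)*(3 + 9*144 + 228)/14)*((-3)**2 - 122) = ((1/12)*(1/14)*(3 + 1296 + 228))*(9 - 122) = ((1/12)*(1/14)*1527)*(-113) = (509/56)*(-113) = -57517/56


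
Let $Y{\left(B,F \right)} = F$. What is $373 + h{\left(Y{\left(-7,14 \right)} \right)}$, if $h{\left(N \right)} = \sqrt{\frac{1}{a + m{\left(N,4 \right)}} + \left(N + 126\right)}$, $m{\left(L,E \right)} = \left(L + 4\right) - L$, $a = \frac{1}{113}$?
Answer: $373 + \frac{\sqrt{28780449}}{453} \approx 384.84$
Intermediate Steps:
$a = \frac{1}{113} \approx 0.0088496$
$m{\left(L,E \right)} = 4$ ($m{\left(L,E \right)} = \left(4 + L\right) - L = 4$)
$h{\left(N \right)} = \sqrt{\frac{57191}{453} + N}$ ($h{\left(N \right)} = \sqrt{\frac{1}{\frac{1}{113} + 4} + \left(N + 126\right)} = \sqrt{\frac{1}{\frac{453}{113}} + \left(126 + N\right)} = \sqrt{\frac{113}{453} + \left(126 + N\right)} = \sqrt{\frac{57191}{453} + N}$)
$373 + h{\left(Y{\left(-7,14 \right)} \right)} = 373 + \frac{\sqrt{25907523 + 205209 \cdot 14}}{453} = 373 + \frac{\sqrt{25907523 + 2872926}}{453} = 373 + \frac{\sqrt{28780449}}{453}$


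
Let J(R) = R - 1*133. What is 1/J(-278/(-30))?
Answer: -15/1856 ≈ -0.0080819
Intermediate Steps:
J(R) = -133 + R (J(R) = R - 133 = -133 + R)
1/J(-278/(-30)) = 1/(-133 - 278/(-30)) = 1/(-133 - 278*(-1/30)) = 1/(-133 + 139/15) = 1/(-1856/15) = -15/1856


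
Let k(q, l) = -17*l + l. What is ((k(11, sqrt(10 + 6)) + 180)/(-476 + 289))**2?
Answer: 13456/34969 ≈ 0.38480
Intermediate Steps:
k(q, l) = -16*l
((k(11, sqrt(10 + 6)) + 180)/(-476 + 289))**2 = ((-16*sqrt(10 + 6) + 180)/(-476 + 289))**2 = ((-16*sqrt(16) + 180)/(-187))**2 = ((-16*4 + 180)*(-1/187))**2 = ((-64 + 180)*(-1/187))**2 = (116*(-1/187))**2 = (-116/187)**2 = 13456/34969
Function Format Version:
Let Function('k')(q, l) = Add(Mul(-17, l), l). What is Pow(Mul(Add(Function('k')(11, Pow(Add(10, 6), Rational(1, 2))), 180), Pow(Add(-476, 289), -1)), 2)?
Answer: Rational(13456, 34969) ≈ 0.38480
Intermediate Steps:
Function('k')(q, l) = Mul(-16, l)
Pow(Mul(Add(Function('k')(11, Pow(Add(10, 6), Rational(1, 2))), 180), Pow(Add(-476, 289), -1)), 2) = Pow(Mul(Add(Mul(-16, Pow(Add(10, 6), Rational(1, 2))), 180), Pow(Add(-476, 289), -1)), 2) = Pow(Mul(Add(Mul(-16, Pow(16, Rational(1, 2))), 180), Pow(-187, -1)), 2) = Pow(Mul(Add(Mul(-16, 4), 180), Rational(-1, 187)), 2) = Pow(Mul(Add(-64, 180), Rational(-1, 187)), 2) = Pow(Mul(116, Rational(-1, 187)), 2) = Pow(Rational(-116, 187), 2) = Rational(13456, 34969)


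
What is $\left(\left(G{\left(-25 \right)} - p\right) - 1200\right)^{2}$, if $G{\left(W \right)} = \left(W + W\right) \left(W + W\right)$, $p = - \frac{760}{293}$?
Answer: $\frac{145664355600}{85849} \approx 1.6968 \cdot 10^{6}$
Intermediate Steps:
$p = - \frac{760}{293}$ ($p = \left(-760\right) \frac{1}{293} = - \frac{760}{293} \approx -2.5939$)
$G{\left(W \right)} = 4 W^{2}$ ($G{\left(W \right)} = 2 W 2 W = 4 W^{2}$)
$\left(\left(G{\left(-25 \right)} - p\right) - 1200\right)^{2} = \left(\left(4 \left(-25\right)^{2} - - \frac{760}{293}\right) - 1200\right)^{2} = \left(\left(4 \cdot 625 + \frac{760}{293}\right) - 1200\right)^{2} = \left(\left(2500 + \frac{760}{293}\right) - 1200\right)^{2} = \left(\frac{733260}{293} - 1200\right)^{2} = \left(\frac{381660}{293}\right)^{2} = \frac{145664355600}{85849}$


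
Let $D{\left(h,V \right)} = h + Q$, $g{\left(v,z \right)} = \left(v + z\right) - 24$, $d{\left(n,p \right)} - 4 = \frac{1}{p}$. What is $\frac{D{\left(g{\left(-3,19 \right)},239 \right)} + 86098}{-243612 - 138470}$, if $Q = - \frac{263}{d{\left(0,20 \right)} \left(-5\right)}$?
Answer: $- \frac{3487171}{15474321} \approx -0.22535$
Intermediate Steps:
$d{\left(n,p \right)} = 4 + \frac{1}{p}$
$Q = \frac{1052}{81}$ ($Q = - \frac{263}{\left(4 + \frac{1}{20}\right) \left(-5\right)} = - \frac{263}{\frac{81}{20} \left(-5\right)} = - \frac{263}{- \frac{81}{4}} = \left(-263\right) \left(- \frac{4}{81}\right) = \frac{1052}{81} \approx 12.988$)
$g{\left(v,z \right)} = -24 + v + z$
$D{\left(h,V \right)} = \frac{1052}{81} + h$ ($D{\left(h,V \right)} = h + \frac{1052}{81} = \frac{1052}{81} + h$)
$\frac{D{\left(g{\left(-3,19 \right)},239 \right)} + 86098}{-243612 - 138470} = \frac{\left(\frac{1052}{81} - 8\right) + 86098}{-243612 - 138470} = \frac{\left(\frac{1052}{81} - 8\right) + 86098}{-382082} = \left(\frac{404}{81} + 86098\right) \left(- \frac{1}{382082}\right) = \frac{6974342}{81} \left(- \frac{1}{382082}\right) = - \frac{3487171}{15474321}$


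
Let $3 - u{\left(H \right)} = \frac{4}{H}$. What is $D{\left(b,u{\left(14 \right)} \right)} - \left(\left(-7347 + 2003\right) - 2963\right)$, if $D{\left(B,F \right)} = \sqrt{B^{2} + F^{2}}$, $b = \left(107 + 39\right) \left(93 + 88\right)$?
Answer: $8307 + \frac{\sqrt{34218340685}}{7} \approx 34733.0$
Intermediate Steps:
$u{\left(H \right)} = 3 - \frac{4}{H}$
$b = 26426$ ($b = 146 \cdot 181 = 26426$)
$D{\left(b,u{\left(14 \right)} \right)} - \left(\left(-7347 + 2003\right) - 2963\right) = \sqrt{26426^{2} + \left(3 - \frac{4}{14}\right)^{2}} - \left(\left(-7347 + 2003\right) - 2963\right) = \sqrt{698333476 + \left(3 - \frac{2}{7}\right)^{2}} - \left(-5344 - 2963\right) = \sqrt{698333476 + \left(3 - \frac{2}{7}\right)^{2}} - -8307 = \sqrt{698333476 + \left(\frac{19}{7}\right)^{2}} + 8307 = \sqrt{698333476 + \frac{361}{49}} + 8307 = \sqrt{\frac{34218340685}{49}} + 8307 = \frac{\sqrt{34218340685}}{7} + 8307 = 8307 + \frac{\sqrt{34218340685}}{7}$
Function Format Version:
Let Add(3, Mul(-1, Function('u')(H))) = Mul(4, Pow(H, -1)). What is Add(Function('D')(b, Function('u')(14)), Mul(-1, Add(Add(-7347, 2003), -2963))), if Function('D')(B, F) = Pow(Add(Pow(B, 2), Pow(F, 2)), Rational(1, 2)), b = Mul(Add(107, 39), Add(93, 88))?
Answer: Add(8307, Mul(Rational(1, 7), Pow(34218340685, Rational(1, 2)))) ≈ 34733.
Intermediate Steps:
Function('u')(H) = Add(3, Mul(-4, Pow(H, -1))) (Function('u')(H) = Add(3, Mul(-1, Mul(4, Pow(H, -1)))) = Add(3, Mul(-4, Pow(H, -1))))
b = 26426 (b = Mul(146, 181) = 26426)
Add(Function('D')(b, Function('u')(14)), Mul(-1, Add(Add(-7347, 2003), -2963))) = Add(Pow(Add(Pow(26426, 2), Pow(Add(3, Mul(-4, Pow(14, -1))), 2)), Rational(1, 2)), Mul(-1, Add(Add(-7347, 2003), -2963))) = Add(Pow(Add(698333476, Pow(Add(3, Mul(-4, Rational(1, 14))), 2)), Rational(1, 2)), Mul(-1, Add(-5344, -2963))) = Add(Pow(Add(698333476, Pow(Add(3, Rational(-2, 7)), 2)), Rational(1, 2)), Mul(-1, -8307)) = Add(Pow(Add(698333476, Pow(Rational(19, 7), 2)), Rational(1, 2)), 8307) = Add(Pow(Add(698333476, Rational(361, 49)), Rational(1, 2)), 8307) = Add(Pow(Rational(34218340685, 49), Rational(1, 2)), 8307) = Add(Mul(Rational(1, 7), Pow(34218340685, Rational(1, 2))), 8307) = Add(8307, Mul(Rational(1, 7), Pow(34218340685, Rational(1, 2))))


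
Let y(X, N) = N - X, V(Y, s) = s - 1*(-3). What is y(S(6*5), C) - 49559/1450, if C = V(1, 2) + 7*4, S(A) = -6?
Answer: 6991/1450 ≈ 4.8214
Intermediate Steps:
V(Y, s) = 3 + s (V(Y, s) = s + 3 = 3 + s)
C = 33 (C = (3 + 2) + 7*4 = 5 + 28 = 33)
y(S(6*5), C) - 49559/1450 = (33 - 1*(-6)) - 49559/1450 = (33 + 6) - 49559*1/1450 = 39 - 49559/1450 = 6991/1450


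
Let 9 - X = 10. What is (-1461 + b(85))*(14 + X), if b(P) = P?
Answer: -17888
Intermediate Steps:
X = -1 (X = 9 - 1*10 = 9 - 10 = -1)
(-1461 + b(85))*(14 + X) = (-1461 + 85)*(14 - 1) = -1376*13 = -17888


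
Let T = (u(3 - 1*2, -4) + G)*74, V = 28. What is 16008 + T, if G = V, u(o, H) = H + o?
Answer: 17858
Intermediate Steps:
G = 28
T = 1850 (T = ((-4 + (3 - 1*2)) + 28)*74 = ((-4 + (3 - 2)) + 28)*74 = ((-4 + 1) + 28)*74 = (-3 + 28)*74 = 25*74 = 1850)
16008 + T = 16008 + 1850 = 17858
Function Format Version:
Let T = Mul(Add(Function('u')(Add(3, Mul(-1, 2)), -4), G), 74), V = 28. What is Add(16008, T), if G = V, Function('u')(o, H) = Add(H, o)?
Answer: 17858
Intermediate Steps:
G = 28
T = 1850 (T = Mul(Add(Add(-4, Add(3, Mul(-1, 2))), 28), 74) = Mul(Add(Add(-4, Add(3, -2)), 28), 74) = Mul(Add(Add(-4, 1), 28), 74) = Mul(Add(-3, 28), 74) = Mul(25, 74) = 1850)
Add(16008, T) = Add(16008, 1850) = 17858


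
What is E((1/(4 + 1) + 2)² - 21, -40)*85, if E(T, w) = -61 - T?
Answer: -19057/5 ≈ -3811.4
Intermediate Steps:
E((1/(4 + 1) + 2)² - 21, -40)*85 = (-61 - ((1/(4 + 1) + 2)² - 21))*85 = (-61 - ((1/5 + 2)² - 21))*85 = (-61 - ((⅕ + 2)² - 21))*85 = (-61 - ((11/5)² - 21))*85 = (-61 - (121/25 - 21))*85 = (-61 - 1*(-404/25))*85 = (-61 + 404/25)*85 = -1121/25*85 = -19057/5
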